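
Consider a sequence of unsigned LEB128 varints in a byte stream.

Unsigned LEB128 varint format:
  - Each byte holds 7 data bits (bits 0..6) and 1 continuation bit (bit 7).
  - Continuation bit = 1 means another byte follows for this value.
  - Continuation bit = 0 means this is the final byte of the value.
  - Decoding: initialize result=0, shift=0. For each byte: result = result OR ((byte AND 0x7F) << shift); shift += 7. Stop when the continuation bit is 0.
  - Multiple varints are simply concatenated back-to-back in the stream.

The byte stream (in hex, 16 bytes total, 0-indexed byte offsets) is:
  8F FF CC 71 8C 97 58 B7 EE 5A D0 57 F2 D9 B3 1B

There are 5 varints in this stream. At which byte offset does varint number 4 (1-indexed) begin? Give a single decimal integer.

  byte[0]=0x8F cont=1 payload=0x0F=15: acc |= 15<<0 -> acc=15 shift=7
  byte[1]=0xFF cont=1 payload=0x7F=127: acc |= 127<<7 -> acc=16271 shift=14
  byte[2]=0xCC cont=1 payload=0x4C=76: acc |= 76<<14 -> acc=1261455 shift=21
  byte[3]=0x71 cont=0 payload=0x71=113: acc |= 113<<21 -> acc=238239631 shift=28 [end]
Varint 1: bytes[0:4] = 8F FF CC 71 -> value 238239631 (4 byte(s))
  byte[4]=0x8C cont=1 payload=0x0C=12: acc |= 12<<0 -> acc=12 shift=7
  byte[5]=0x97 cont=1 payload=0x17=23: acc |= 23<<7 -> acc=2956 shift=14
  byte[6]=0x58 cont=0 payload=0x58=88: acc |= 88<<14 -> acc=1444748 shift=21 [end]
Varint 2: bytes[4:7] = 8C 97 58 -> value 1444748 (3 byte(s))
  byte[7]=0xB7 cont=1 payload=0x37=55: acc |= 55<<0 -> acc=55 shift=7
  byte[8]=0xEE cont=1 payload=0x6E=110: acc |= 110<<7 -> acc=14135 shift=14
  byte[9]=0x5A cont=0 payload=0x5A=90: acc |= 90<<14 -> acc=1488695 shift=21 [end]
Varint 3: bytes[7:10] = B7 EE 5A -> value 1488695 (3 byte(s))
  byte[10]=0xD0 cont=1 payload=0x50=80: acc |= 80<<0 -> acc=80 shift=7
  byte[11]=0x57 cont=0 payload=0x57=87: acc |= 87<<7 -> acc=11216 shift=14 [end]
Varint 4: bytes[10:12] = D0 57 -> value 11216 (2 byte(s))
  byte[12]=0xF2 cont=1 payload=0x72=114: acc |= 114<<0 -> acc=114 shift=7
  byte[13]=0xD9 cont=1 payload=0x59=89: acc |= 89<<7 -> acc=11506 shift=14
  byte[14]=0xB3 cont=1 payload=0x33=51: acc |= 51<<14 -> acc=847090 shift=21
  byte[15]=0x1B cont=0 payload=0x1B=27: acc |= 27<<21 -> acc=57470194 shift=28 [end]
Varint 5: bytes[12:16] = F2 D9 B3 1B -> value 57470194 (4 byte(s))

Answer: 10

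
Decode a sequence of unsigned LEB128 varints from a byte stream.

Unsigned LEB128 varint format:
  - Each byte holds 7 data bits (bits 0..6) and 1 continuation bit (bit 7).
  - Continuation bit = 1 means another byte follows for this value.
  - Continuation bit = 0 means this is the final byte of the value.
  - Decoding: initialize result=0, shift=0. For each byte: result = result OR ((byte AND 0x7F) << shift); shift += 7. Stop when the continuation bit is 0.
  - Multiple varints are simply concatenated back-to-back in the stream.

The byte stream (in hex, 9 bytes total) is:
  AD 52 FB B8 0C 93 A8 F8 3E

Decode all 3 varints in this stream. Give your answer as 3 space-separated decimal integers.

  byte[0]=0xAD cont=1 payload=0x2D=45: acc |= 45<<0 -> acc=45 shift=7
  byte[1]=0x52 cont=0 payload=0x52=82: acc |= 82<<7 -> acc=10541 shift=14 [end]
Varint 1: bytes[0:2] = AD 52 -> value 10541 (2 byte(s))
  byte[2]=0xFB cont=1 payload=0x7B=123: acc |= 123<<0 -> acc=123 shift=7
  byte[3]=0xB8 cont=1 payload=0x38=56: acc |= 56<<7 -> acc=7291 shift=14
  byte[4]=0x0C cont=0 payload=0x0C=12: acc |= 12<<14 -> acc=203899 shift=21 [end]
Varint 2: bytes[2:5] = FB B8 0C -> value 203899 (3 byte(s))
  byte[5]=0x93 cont=1 payload=0x13=19: acc |= 19<<0 -> acc=19 shift=7
  byte[6]=0xA8 cont=1 payload=0x28=40: acc |= 40<<7 -> acc=5139 shift=14
  byte[7]=0xF8 cont=1 payload=0x78=120: acc |= 120<<14 -> acc=1971219 shift=21
  byte[8]=0x3E cont=0 payload=0x3E=62: acc |= 62<<21 -> acc=131994643 shift=28 [end]
Varint 3: bytes[5:9] = 93 A8 F8 3E -> value 131994643 (4 byte(s))

Answer: 10541 203899 131994643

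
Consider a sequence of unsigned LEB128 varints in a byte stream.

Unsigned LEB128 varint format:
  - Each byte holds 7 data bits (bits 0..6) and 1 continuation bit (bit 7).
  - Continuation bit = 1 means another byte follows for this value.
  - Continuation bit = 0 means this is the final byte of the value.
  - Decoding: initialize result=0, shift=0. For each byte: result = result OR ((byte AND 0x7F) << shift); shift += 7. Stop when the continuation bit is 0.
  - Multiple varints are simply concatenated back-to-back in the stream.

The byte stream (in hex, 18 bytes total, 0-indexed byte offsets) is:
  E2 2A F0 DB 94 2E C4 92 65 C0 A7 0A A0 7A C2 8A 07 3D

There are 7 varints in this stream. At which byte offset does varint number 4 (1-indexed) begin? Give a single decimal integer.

  byte[0]=0xE2 cont=1 payload=0x62=98: acc |= 98<<0 -> acc=98 shift=7
  byte[1]=0x2A cont=0 payload=0x2A=42: acc |= 42<<7 -> acc=5474 shift=14 [end]
Varint 1: bytes[0:2] = E2 2A -> value 5474 (2 byte(s))
  byte[2]=0xF0 cont=1 payload=0x70=112: acc |= 112<<0 -> acc=112 shift=7
  byte[3]=0xDB cont=1 payload=0x5B=91: acc |= 91<<7 -> acc=11760 shift=14
  byte[4]=0x94 cont=1 payload=0x14=20: acc |= 20<<14 -> acc=339440 shift=21
  byte[5]=0x2E cont=0 payload=0x2E=46: acc |= 46<<21 -> acc=96808432 shift=28 [end]
Varint 2: bytes[2:6] = F0 DB 94 2E -> value 96808432 (4 byte(s))
  byte[6]=0xC4 cont=1 payload=0x44=68: acc |= 68<<0 -> acc=68 shift=7
  byte[7]=0x92 cont=1 payload=0x12=18: acc |= 18<<7 -> acc=2372 shift=14
  byte[8]=0x65 cont=0 payload=0x65=101: acc |= 101<<14 -> acc=1657156 shift=21 [end]
Varint 3: bytes[6:9] = C4 92 65 -> value 1657156 (3 byte(s))
  byte[9]=0xC0 cont=1 payload=0x40=64: acc |= 64<<0 -> acc=64 shift=7
  byte[10]=0xA7 cont=1 payload=0x27=39: acc |= 39<<7 -> acc=5056 shift=14
  byte[11]=0x0A cont=0 payload=0x0A=10: acc |= 10<<14 -> acc=168896 shift=21 [end]
Varint 4: bytes[9:12] = C0 A7 0A -> value 168896 (3 byte(s))
  byte[12]=0xA0 cont=1 payload=0x20=32: acc |= 32<<0 -> acc=32 shift=7
  byte[13]=0x7A cont=0 payload=0x7A=122: acc |= 122<<7 -> acc=15648 shift=14 [end]
Varint 5: bytes[12:14] = A0 7A -> value 15648 (2 byte(s))
  byte[14]=0xC2 cont=1 payload=0x42=66: acc |= 66<<0 -> acc=66 shift=7
  byte[15]=0x8A cont=1 payload=0x0A=10: acc |= 10<<7 -> acc=1346 shift=14
  byte[16]=0x07 cont=0 payload=0x07=7: acc |= 7<<14 -> acc=116034 shift=21 [end]
Varint 6: bytes[14:17] = C2 8A 07 -> value 116034 (3 byte(s))
  byte[17]=0x3D cont=0 payload=0x3D=61: acc |= 61<<0 -> acc=61 shift=7 [end]
Varint 7: bytes[17:18] = 3D -> value 61 (1 byte(s))

Answer: 9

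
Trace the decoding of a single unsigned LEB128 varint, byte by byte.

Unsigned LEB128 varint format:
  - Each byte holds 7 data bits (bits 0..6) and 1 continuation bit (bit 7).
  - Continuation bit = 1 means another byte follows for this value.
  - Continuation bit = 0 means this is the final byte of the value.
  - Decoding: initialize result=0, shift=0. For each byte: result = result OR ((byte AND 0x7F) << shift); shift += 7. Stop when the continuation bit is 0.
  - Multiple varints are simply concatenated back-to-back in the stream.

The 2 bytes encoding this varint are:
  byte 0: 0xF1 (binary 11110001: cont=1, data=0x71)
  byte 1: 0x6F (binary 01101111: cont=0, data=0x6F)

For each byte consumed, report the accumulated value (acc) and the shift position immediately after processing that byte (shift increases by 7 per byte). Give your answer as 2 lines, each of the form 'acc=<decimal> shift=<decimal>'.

byte 0=0xF1: payload=0x71=113, contrib = 113<<0 = 113; acc -> 113, shift -> 7
byte 1=0x6F: payload=0x6F=111, contrib = 111<<7 = 14208; acc -> 14321, shift -> 14

Answer: acc=113 shift=7
acc=14321 shift=14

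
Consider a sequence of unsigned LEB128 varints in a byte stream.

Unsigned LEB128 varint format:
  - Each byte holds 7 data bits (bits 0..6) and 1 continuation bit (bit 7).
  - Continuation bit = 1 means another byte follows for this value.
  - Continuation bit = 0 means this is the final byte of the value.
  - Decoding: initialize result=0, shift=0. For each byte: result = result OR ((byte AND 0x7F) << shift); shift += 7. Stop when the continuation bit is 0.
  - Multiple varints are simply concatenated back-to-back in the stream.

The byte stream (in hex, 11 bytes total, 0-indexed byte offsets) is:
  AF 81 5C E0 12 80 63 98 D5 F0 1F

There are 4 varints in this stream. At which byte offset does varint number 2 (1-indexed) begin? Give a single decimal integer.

Answer: 3

Derivation:
  byte[0]=0xAF cont=1 payload=0x2F=47: acc |= 47<<0 -> acc=47 shift=7
  byte[1]=0x81 cont=1 payload=0x01=1: acc |= 1<<7 -> acc=175 shift=14
  byte[2]=0x5C cont=0 payload=0x5C=92: acc |= 92<<14 -> acc=1507503 shift=21 [end]
Varint 1: bytes[0:3] = AF 81 5C -> value 1507503 (3 byte(s))
  byte[3]=0xE0 cont=1 payload=0x60=96: acc |= 96<<0 -> acc=96 shift=7
  byte[4]=0x12 cont=0 payload=0x12=18: acc |= 18<<7 -> acc=2400 shift=14 [end]
Varint 2: bytes[3:5] = E0 12 -> value 2400 (2 byte(s))
  byte[5]=0x80 cont=1 payload=0x00=0: acc |= 0<<0 -> acc=0 shift=7
  byte[6]=0x63 cont=0 payload=0x63=99: acc |= 99<<7 -> acc=12672 shift=14 [end]
Varint 3: bytes[5:7] = 80 63 -> value 12672 (2 byte(s))
  byte[7]=0x98 cont=1 payload=0x18=24: acc |= 24<<0 -> acc=24 shift=7
  byte[8]=0xD5 cont=1 payload=0x55=85: acc |= 85<<7 -> acc=10904 shift=14
  byte[9]=0xF0 cont=1 payload=0x70=112: acc |= 112<<14 -> acc=1845912 shift=21
  byte[10]=0x1F cont=0 payload=0x1F=31: acc |= 31<<21 -> acc=66857624 shift=28 [end]
Varint 4: bytes[7:11] = 98 D5 F0 1F -> value 66857624 (4 byte(s))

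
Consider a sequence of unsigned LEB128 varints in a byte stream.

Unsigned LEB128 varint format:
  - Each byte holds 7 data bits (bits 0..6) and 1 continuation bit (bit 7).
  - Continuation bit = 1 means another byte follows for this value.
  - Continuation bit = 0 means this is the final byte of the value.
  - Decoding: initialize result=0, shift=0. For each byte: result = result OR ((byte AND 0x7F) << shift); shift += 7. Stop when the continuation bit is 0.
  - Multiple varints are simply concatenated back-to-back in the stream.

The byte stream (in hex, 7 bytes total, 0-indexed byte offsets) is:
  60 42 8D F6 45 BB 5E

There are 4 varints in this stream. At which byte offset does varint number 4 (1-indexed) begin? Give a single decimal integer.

Answer: 5

Derivation:
  byte[0]=0x60 cont=0 payload=0x60=96: acc |= 96<<0 -> acc=96 shift=7 [end]
Varint 1: bytes[0:1] = 60 -> value 96 (1 byte(s))
  byte[1]=0x42 cont=0 payload=0x42=66: acc |= 66<<0 -> acc=66 shift=7 [end]
Varint 2: bytes[1:2] = 42 -> value 66 (1 byte(s))
  byte[2]=0x8D cont=1 payload=0x0D=13: acc |= 13<<0 -> acc=13 shift=7
  byte[3]=0xF6 cont=1 payload=0x76=118: acc |= 118<<7 -> acc=15117 shift=14
  byte[4]=0x45 cont=0 payload=0x45=69: acc |= 69<<14 -> acc=1145613 shift=21 [end]
Varint 3: bytes[2:5] = 8D F6 45 -> value 1145613 (3 byte(s))
  byte[5]=0xBB cont=1 payload=0x3B=59: acc |= 59<<0 -> acc=59 shift=7
  byte[6]=0x5E cont=0 payload=0x5E=94: acc |= 94<<7 -> acc=12091 shift=14 [end]
Varint 4: bytes[5:7] = BB 5E -> value 12091 (2 byte(s))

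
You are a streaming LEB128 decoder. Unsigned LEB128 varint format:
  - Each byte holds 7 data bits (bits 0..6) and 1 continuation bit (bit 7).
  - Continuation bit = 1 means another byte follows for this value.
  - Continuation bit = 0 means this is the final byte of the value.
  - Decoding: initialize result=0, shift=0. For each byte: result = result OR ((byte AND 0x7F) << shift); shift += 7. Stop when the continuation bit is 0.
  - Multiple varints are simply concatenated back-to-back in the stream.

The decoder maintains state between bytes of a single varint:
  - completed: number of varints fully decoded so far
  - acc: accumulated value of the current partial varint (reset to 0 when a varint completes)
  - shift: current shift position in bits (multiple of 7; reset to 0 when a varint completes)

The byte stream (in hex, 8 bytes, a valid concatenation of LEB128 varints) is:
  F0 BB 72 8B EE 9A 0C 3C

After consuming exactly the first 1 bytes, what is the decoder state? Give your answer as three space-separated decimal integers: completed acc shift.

Answer: 0 112 7

Derivation:
byte[0]=0xF0 cont=1 payload=0x70: acc |= 112<<0 -> completed=0 acc=112 shift=7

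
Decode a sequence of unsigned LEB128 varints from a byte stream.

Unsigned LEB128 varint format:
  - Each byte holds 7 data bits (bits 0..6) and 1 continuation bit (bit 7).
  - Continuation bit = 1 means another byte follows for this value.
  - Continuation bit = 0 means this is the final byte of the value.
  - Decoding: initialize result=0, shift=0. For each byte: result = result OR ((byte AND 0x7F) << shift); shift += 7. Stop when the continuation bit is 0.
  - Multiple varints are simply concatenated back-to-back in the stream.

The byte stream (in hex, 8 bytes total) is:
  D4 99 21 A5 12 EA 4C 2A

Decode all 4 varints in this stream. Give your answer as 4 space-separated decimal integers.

  byte[0]=0xD4 cont=1 payload=0x54=84: acc |= 84<<0 -> acc=84 shift=7
  byte[1]=0x99 cont=1 payload=0x19=25: acc |= 25<<7 -> acc=3284 shift=14
  byte[2]=0x21 cont=0 payload=0x21=33: acc |= 33<<14 -> acc=543956 shift=21 [end]
Varint 1: bytes[0:3] = D4 99 21 -> value 543956 (3 byte(s))
  byte[3]=0xA5 cont=1 payload=0x25=37: acc |= 37<<0 -> acc=37 shift=7
  byte[4]=0x12 cont=0 payload=0x12=18: acc |= 18<<7 -> acc=2341 shift=14 [end]
Varint 2: bytes[3:5] = A5 12 -> value 2341 (2 byte(s))
  byte[5]=0xEA cont=1 payload=0x6A=106: acc |= 106<<0 -> acc=106 shift=7
  byte[6]=0x4C cont=0 payload=0x4C=76: acc |= 76<<7 -> acc=9834 shift=14 [end]
Varint 3: bytes[5:7] = EA 4C -> value 9834 (2 byte(s))
  byte[7]=0x2A cont=0 payload=0x2A=42: acc |= 42<<0 -> acc=42 shift=7 [end]
Varint 4: bytes[7:8] = 2A -> value 42 (1 byte(s))

Answer: 543956 2341 9834 42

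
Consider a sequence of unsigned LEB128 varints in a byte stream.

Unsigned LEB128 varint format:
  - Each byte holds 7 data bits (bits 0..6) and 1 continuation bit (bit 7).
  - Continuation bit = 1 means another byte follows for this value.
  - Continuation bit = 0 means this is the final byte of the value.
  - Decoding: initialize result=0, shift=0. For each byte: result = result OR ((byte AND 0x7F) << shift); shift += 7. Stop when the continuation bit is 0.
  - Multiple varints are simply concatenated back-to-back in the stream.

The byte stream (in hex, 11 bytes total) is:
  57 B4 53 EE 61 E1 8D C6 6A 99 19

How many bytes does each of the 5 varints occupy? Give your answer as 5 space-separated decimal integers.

  byte[0]=0x57 cont=0 payload=0x57=87: acc |= 87<<0 -> acc=87 shift=7 [end]
Varint 1: bytes[0:1] = 57 -> value 87 (1 byte(s))
  byte[1]=0xB4 cont=1 payload=0x34=52: acc |= 52<<0 -> acc=52 shift=7
  byte[2]=0x53 cont=0 payload=0x53=83: acc |= 83<<7 -> acc=10676 shift=14 [end]
Varint 2: bytes[1:3] = B4 53 -> value 10676 (2 byte(s))
  byte[3]=0xEE cont=1 payload=0x6E=110: acc |= 110<<0 -> acc=110 shift=7
  byte[4]=0x61 cont=0 payload=0x61=97: acc |= 97<<7 -> acc=12526 shift=14 [end]
Varint 3: bytes[3:5] = EE 61 -> value 12526 (2 byte(s))
  byte[5]=0xE1 cont=1 payload=0x61=97: acc |= 97<<0 -> acc=97 shift=7
  byte[6]=0x8D cont=1 payload=0x0D=13: acc |= 13<<7 -> acc=1761 shift=14
  byte[7]=0xC6 cont=1 payload=0x46=70: acc |= 70<<14 -> acc=1148641 shift=21
  byte[8]=0x6A cont=0 payload=0x6A=106: acc |= 106<<21 -> acc=223446753 shift=28 [end]
Varint 4: bytes[5:9] = E1 8D C6 6A -> value 223446753 (4 byte(s))
  byte[9]=0x99 cont=1 payload=0x19=25: acc |= 25<<0 -> acc=25 shift=7
  byte[10]=0x19 cont=0 payload=0x19=25: acc |= 25<<7 -> acc=3225 shift=14 [end]
Varint 5: bytes[9:11] = 99 19 -> value 3225 (2 byte(s))

Answer: 1 2 2 4 2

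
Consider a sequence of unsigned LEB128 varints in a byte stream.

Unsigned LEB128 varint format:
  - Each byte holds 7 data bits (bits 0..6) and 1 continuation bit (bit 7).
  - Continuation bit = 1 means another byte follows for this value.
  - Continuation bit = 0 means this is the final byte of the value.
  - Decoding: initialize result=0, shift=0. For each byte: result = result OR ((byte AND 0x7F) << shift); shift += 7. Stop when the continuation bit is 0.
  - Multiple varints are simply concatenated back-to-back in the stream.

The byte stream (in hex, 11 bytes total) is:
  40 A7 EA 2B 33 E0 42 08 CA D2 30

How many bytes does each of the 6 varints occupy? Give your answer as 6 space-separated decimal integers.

Answer: 1 3 1 2 1 3

Derivation:
  byte[0]=0x40 cont=0 payload=0x40=64: acc |= 64<<0 -> acc=64 shift=7 [end]
Varint 1: bytes[0:1] = 40 -> value 64 (1 byte(s))
  byte[1]=0xA7 cont=1 payload=0x27=39: acc |= 39<<0 -> acc=39 shift=7
  byte[2]=0xEA cont=1 payload=0x6A=106: acc |= 106<<7 -> acc=13607 shift=14
  byte[3]=0x2B cont=0 payload=0x2B=43: acc |= 43<<14 -> acc=718119 shift=21 [end]
Varint 2: bytes[1:4] = A7 EA 2B -> value 718119 (3 byte(s))
  byte[4]=0x33 cont=0 payload=0x33=51: acc |= 51<<0 -> acc=51 shift=7 [end]
Varint 3: bytes[4:5] = 33 -> value 51 (1 byte(s))
  byte[5]=0xE0 cont=1 payload=0x60=96: acc |= 96<<0 -> acc=96 shift=7
  byte[6]=0x42 cont=0 payload=0x42=66: acc |= 66<<7 -> acc=8544 shift=14 [end]
Varint 4: bytes[5:7] = E0 42 -> value 8544 (2 byte(s))
  byte[7]=0x08 cont=0 payload=0x08=8: acc |= 8<<0 -> acc=8 shift=7 [end]
Varint 5: bytes[7:8] = 08 -> value 8 (1 byte(s))
  byte[8]=0xCA cont=1 payload=0x4A=74: acc |= 74<<0 -> acc=74 shift=7
  byte[9]=0xD2 cont=1 payload=0x52=82: acc |= 82<<7 -> acc=10570 shift=14
  byte[10]=0x30 cont=0 payload=0x30=48: acc |= 48<<14 -> acc=797002 shift=21 [end]
Varint 6: bytes[8:11] = CA D2 30 -> value 797002 (3 byte(s))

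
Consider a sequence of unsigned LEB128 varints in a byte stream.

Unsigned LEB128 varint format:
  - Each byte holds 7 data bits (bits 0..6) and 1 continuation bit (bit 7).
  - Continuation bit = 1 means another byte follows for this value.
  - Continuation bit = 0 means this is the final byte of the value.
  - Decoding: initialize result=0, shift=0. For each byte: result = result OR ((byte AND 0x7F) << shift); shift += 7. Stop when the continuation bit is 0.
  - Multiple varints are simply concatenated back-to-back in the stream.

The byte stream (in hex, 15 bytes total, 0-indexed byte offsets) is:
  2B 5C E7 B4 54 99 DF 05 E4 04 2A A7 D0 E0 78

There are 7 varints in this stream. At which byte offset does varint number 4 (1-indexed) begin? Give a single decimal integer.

  byte[0]=0x2B cont=0 payload=0x2B=43: acc |= 43<<0 -> acc=43 shift=7 [end]
Varint 1: bytes[0:1] = 2B -> value 43 (1 byte(s))
  byte[1]=0x5C cont=0 payload=0x5C=92: acc |= 92<<0 -> acc=92 shift=7 [end]
Varint 2: bytes[1:2] = 5C -> value 92 (1 byte(s))
  byte[2]=0xE7 cont=1 payload=0x67=103: acc |= 103<<0 -> acc=103 shift=7
  byte[3]=0xB4 cont=1 payload=0x34=52: acc |= 52<<7 -> acc=6759 shift=14
  byte[4]=0x54 cont=0 payload=0x54=84: acc |= 84<<14 -> acc=1383015 shift=21 [end]
Varint 3: bytes[2:5] = E7 B4 54 -> value 1383015 (3 byte(s))
  byte[5]=0x99 cont=1 payload=0x19=25: acc |= 25<<0 -> acc=25 shift=7
  byte[6]=0xDF cont=1 payload=0x5F=95: acc |= 95<<7 -> acc=12185 shift=14
  byte[7]=0x05 cont=0 payload=0x05=5: acc |= 5<<14 -> acc=94105 shift=21 [end]
Varint 4: bytes[5:8] = 99 DF 05 -> value 94105 (3 byte(s))
  byte[8]=0xE4 cont=1 payload=0x64=100: acc |= 100<<0 -> acc=100 shift=7
  byte[9]=0x04 cont=0 payload=0x04=4: acc |= 4<<7 -> acc=612 shift=14 [end]
Varint 5: bytes[8:10] = E4 04 -> value 612 (2 byte(s))
  byte[10]=0x2A cont=0 payload=0x2A=42: acc |= 42<<0 -> acc=42 shift=7 [end]
Varint 6: bytes[10:11] = 2A -> value 42 (1 byte(s))
  byte[11]=0xA7 cont=1 payload=0x27=39: acc |= 39<<0 -> acc=39 shift=7
  byte[12]=0xD0 cont=1 payload=0x50=80: acc |= 80<<7 -> acc=10279 shift=14
  byte[13]=0xE0 cont=1 payload=0x60=96: acc |= 96<<14 -> acc=1583143 shift=21
  byte[14]=0x78 cont=0 payload=0x78=120: acc |= 120<<21 -> acc=253241383 shift=28 [end]
Varint 7: bytes[11:15] = A7 D0 E0 78 -> value 253241383 (4 byte(s))

Answer: 5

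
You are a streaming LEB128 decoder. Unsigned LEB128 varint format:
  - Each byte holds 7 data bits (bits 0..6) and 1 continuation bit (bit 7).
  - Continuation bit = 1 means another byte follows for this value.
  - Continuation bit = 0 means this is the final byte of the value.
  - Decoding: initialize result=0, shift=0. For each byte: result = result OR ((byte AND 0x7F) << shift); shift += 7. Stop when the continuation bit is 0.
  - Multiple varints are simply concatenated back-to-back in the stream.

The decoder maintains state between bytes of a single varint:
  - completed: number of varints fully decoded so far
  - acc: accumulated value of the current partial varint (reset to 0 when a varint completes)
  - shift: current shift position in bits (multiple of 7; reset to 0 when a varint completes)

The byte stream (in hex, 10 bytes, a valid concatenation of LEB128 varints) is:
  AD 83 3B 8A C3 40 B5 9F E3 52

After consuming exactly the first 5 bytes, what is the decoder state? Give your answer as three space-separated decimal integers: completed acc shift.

Answer: 1 8586 14

Derivation:
byte[0]=0xAD cont=1 payload=0x2D: acc |= 45<<0 -> completed=0 acc=45 shift=7
byte[1]=0x83 cont=1 payload=0x03: acc |= 3<<7 -> completed=0 acc=429 shift=14
byte[2]=0x3B cont=0 payload=0x3B: varint #1 complete (value=967085); reset -> completed=1 acc=0 shift=0
byte[3]=0x8A cont=1 payload=0x0A: acc |= 10<<0 -> completed=1 acc=10 shift=7
byte[4]=0xC3 cont=1 payload=0x43: acc |= 67<<7 -> completed=1 acc=8586 shift=14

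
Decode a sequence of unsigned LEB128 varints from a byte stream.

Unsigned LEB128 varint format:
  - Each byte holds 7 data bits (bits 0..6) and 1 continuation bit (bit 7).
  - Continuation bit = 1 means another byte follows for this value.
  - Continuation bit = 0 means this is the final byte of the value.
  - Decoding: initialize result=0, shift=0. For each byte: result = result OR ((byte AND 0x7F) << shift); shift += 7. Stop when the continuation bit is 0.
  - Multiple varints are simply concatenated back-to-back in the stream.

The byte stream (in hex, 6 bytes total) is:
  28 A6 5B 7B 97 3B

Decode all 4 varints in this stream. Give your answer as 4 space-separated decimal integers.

Answer: 40 11686 123 7575

Derivation:
  byte[0]=0x28 cont=0 payload=0x28=40: acc |= 40<<0 -> acc=40 shift=7 [end]
Varint 1: bytes[0:1] = 28 -> value 40 (1 byte(s))
  byte[1]=0xA6 cont=1 payload=0x26=38: acc |= 38<<0 -> acc=38 shift=7
  byte[2]=0x5B cont=0 payload=0x5B=91: acc |= 91<<7 -> acc=11686 shift=14 [end]
Varint 2: bytes[1:3] = A6 5B -> value 11686 (2 byte(s))
  byte[3]=0x7B cont=0 payload=0x7B=123: acc |= 123<<0 -> acc=123 shift=7 [end]
Varint 3: bytes[3:4] = 7B -> value 123 (1 byte(s))
  byte[4]=0x97 cont=1 payload=0x17=23: acc |= 23<<0 -> acc=23 shift=7
  byte[5]=0x3B cont=0 payload=0x3B=59: acc |= 59<<7 -> acc=7575 shift=14 [end]
Varint 4: bytes[4:6] = 97 3B -> value 7575 (2 byte(s))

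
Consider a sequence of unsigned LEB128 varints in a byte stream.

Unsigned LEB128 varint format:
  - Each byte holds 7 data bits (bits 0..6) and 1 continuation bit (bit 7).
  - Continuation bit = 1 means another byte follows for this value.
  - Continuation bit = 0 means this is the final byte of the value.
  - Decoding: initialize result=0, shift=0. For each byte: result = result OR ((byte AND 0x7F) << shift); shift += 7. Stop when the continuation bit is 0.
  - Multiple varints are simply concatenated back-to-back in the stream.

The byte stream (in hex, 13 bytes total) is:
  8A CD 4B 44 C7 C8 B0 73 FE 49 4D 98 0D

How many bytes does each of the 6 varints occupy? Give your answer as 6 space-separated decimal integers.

  byte[0]=0x8A cont=1 payload=0x0A=10: acc |= 10<<0 -> acc=10 shift=7
  byte[1]=0xCD cont=1 payload=0x4D=77: acc |= 77<<7 -> acc=9866 shift=14
  byte[2]=0x4B cont=0 payload=0x4B=75: acc |= 75<<14 -> acc=1238666 shift=21 [end]
Varint 1: bytes[0:3] = 8A CD 4B -> value 1238666 (3 byte(s))
  byte[3]=0x44 cont=0 payload=0x44=68: acc |= 68<<0 -> acc=68 shift=7 [end]
Varint 2: bytes[3:4] = 44 -> value 68 (1 byte(s))
  byte[4]=0xC7 cont=1 payload=0x47=71: acc |= 71<<0 -> acc=71 shift=7
  byte[5]=0xC8 cont=1 payload=0x48=72: acc |= 72<<7 -> acc=9287 shift=14
  byte[6]=0xB0 cont=1 payload=0x30=48: acc |= 48<<14 -> acc=795719 shift=21
  byte[7]=0x73 cont=0 payload=0x73=115: acc |= 115<<21 -> acc=241968199 shift=28 [end]
Varint 3: bytes[4:8] = C7 C8 B0 73 -> value 241968199 (4 byte(s))
  byte[8]=0xFE cont=1 payload=0x7E=126: acc |= 126<<0 -> acc=126 shift=7
  byte[9]=0x49 cont=0 payload=0x49=73: acc |= 73<<7 -> acc=9470 shift=14 [end]
Varint 4: bytes[8:10] = FE 49 -> value 9470 (2 byte(s))
  byte[10]=0x4D cont=0 payload=0x4D=77: acc |= 77<<0 -> acc=77 shift=7 [end]
Varint 5: bytes[10:11] = 4D -> value 77 (1 byte(s))
  byte[11]=0x98 cont=1 payload=0x18=24: acc |= 24<<0 -> acc=24 shift=7
  byte[12]=0x0D cont=0 payload=0x0D=13: acc |= 13<<7 -> acc=1688 shift=14 [end]
Varint 6: bytes[11:13] = 98 0D -> value 1688 (2 byte(s))

Answer: 3 1 4 2 1 2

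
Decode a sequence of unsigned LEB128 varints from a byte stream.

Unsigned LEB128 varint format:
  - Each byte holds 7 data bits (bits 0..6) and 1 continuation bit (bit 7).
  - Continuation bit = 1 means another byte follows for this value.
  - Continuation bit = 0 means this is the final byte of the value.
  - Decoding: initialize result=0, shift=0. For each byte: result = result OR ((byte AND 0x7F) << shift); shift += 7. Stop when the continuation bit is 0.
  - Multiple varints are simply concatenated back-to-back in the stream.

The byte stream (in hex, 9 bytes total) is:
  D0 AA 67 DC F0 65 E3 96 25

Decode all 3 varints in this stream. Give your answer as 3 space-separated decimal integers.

Answer: 1693008 1669212 609123

Derivation:
  byte[0]=0xD0 cont=1 payload=0x50=80: acc |= 80<<0 -> acc=80 shift=7
  byte[1]=0xAA cont=1 payload=0x2A=42: acc |= 42<<7 -> acc=5456 shift=14
  byte[2]=0x67 cont=0 payload=0x67=103: acc |= 103<<14 -> acc=1693008 shift=21 [end]
Varint 1: bytes[0:3] = D0 AA 67 -> value 1693008 (3 byte(s))
  byte[3]=0xDC cont=1 payload=0x5C=92: acc |= 92<<0 -> acc=92 shift=7
  byte[4]=0xF0 cont=1 payload=0x70=112: acc |= 112<<7 -> acc=14428 shift=14
  byte[5]=0x65 cont=0 payload=0x65=101: acc |= 101<<14 -> acc=1669212 shift=21 [end]
Varint 2: bytes[3:6] = DC F0 65 -> value 1669212 (3 byte(s))
  byte[6]=0xE3 cont=1 payload=0x63=99: acc |= 99<<0 -> acc=99 shift=7
  byte[7]=0x96 cont=1 payload=0x16=22: acc |= 22<<7 -> acc=2915 shift=14
  byte[8]=0x25 cont=0 payload=0x25=37: acc |= 37<<14 -> acc=609123 shift=21 [end]
Varint 3: bytes[6:9] = E3 96 25 -> value 609123 (3 byte(s))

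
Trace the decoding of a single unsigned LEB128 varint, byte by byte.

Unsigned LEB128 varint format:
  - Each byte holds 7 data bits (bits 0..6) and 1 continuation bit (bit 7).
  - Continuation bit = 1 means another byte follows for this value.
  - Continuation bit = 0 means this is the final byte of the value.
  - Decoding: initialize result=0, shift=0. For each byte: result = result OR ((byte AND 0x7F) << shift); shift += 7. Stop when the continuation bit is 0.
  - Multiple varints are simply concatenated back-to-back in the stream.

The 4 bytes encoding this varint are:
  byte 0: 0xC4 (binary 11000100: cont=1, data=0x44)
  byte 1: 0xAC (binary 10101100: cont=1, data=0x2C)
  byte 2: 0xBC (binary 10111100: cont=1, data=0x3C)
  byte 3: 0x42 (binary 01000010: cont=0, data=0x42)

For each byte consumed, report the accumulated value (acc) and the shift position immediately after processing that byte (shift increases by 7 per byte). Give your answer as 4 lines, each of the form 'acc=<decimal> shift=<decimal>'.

Answer: acc=68 shift=7
acc=5700 shift=14
acc=988740 shift=21
acc=139400772 shift=28

Derivation:
byte 0=0xC4: payload=0x44=68, contrib = 68<<0 = 68; acc -> 68, shift -> 7
byte 1=0xAC: payload=0x2C=44, contrib = 44<<7 = 5632; acc -> 5700, shift -> 14
byte 2=0xBC: payload=0x3C=60, contrib = 60<<14 = 983040; acc -> 988740, shift -> 21
byte 3=0x42: payload=0x42=66, contrib = 66<<21 = 138412032; acc -> 139400772, shift -> 28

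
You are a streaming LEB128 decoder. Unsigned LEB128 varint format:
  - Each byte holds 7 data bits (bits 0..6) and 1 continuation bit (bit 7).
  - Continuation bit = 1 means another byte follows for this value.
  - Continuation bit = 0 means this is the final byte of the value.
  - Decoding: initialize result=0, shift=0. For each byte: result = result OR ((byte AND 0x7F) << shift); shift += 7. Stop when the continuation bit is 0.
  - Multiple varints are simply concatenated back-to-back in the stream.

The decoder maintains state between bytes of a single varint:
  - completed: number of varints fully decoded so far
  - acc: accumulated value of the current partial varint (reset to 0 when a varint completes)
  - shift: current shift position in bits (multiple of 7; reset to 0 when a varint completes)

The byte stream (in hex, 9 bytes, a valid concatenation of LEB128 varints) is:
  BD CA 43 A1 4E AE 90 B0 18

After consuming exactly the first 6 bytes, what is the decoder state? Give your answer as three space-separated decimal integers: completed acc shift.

byte[0]=0xBD cont=1 payload=0x3D: acc |= 61<<0 -> completed=0 acc=61 shift=7
byte[1]=0xCA cont=1 payload=0x4A: acc |= 74<<7 -> completed=0 acc=9533 shift=14
byte[2]=0x43 cont=0 payload=0x43: varint #1 complete (value=1107261); reset -> completed=1 acc=0 shift=0
byte[3]=0xA1 cont=1 payload=0x21: acc |= 33<<0 -> completed=1 acc=33 shift=7
byte[4]=0x4E cont=0 payload=0x4E: varint #2 complete (value=10017); reset -> completed=2 acc=0 shift=0
byte[5]=0xAE cont=1 payload=0x2E: acc |= 46<<0 -> completed=2 acc=46 shift=7

Answer: 2 46 7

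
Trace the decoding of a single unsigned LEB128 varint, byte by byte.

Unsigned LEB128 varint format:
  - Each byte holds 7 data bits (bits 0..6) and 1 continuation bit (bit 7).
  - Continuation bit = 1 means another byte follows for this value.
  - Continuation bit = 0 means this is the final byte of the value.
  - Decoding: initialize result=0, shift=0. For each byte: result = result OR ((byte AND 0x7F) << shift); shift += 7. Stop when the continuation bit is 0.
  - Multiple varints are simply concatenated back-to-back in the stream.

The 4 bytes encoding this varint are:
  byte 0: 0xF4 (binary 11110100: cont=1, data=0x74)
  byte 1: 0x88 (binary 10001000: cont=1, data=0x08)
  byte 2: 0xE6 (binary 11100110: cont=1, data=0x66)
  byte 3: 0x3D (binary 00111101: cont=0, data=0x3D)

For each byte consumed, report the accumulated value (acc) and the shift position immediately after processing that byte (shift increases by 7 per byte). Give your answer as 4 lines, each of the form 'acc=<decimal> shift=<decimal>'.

Answer: acc=116 shift=7
acc=1140 shift=14
acc=1672308 shift=21
acc=129598580 shift=28

Derivation:
byte 0=0xF4: payload=0x74=116, contrib = 116<<0 = 116; acc -> 116, shift -> 7
byte 1=0x88: payload=0x08=8, contrib = 8<<7 = 1024; acc -> 1140, shift -> 14
byte 2=0xE6: payload=0x66=102, contrib = 102<<14 = 1671168; acc -> 1672308, shift -> 21
byte 3=0x3D: payload=0x3D=61, contrib = 61<<21 = 127926272; acc -> 129598580, shift -> 28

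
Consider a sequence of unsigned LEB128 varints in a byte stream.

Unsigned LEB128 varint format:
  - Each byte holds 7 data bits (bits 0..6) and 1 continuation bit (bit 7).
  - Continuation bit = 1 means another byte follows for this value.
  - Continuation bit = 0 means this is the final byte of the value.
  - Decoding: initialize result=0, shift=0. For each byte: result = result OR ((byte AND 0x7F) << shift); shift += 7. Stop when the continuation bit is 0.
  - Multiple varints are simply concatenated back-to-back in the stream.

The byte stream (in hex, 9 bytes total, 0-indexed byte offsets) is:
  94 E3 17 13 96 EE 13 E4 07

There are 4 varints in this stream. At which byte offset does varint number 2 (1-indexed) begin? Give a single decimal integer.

Answer: 3

Derivation:
  byte[0]=0x94 cont=1 payload=0x14=20: acc |= 20<<0 -> acc=20 shift=7
  byte[1]=0xE3 cont=1 payload=0x63=99: acc |= 99<<7 -> acc=12692 shift=14
  byte[2]=0x17 cont=0 payload=0x17=23: acc |= 23<<14 -> acc=389524 shift=21 [end]
Varint 1: bytes[0:3] = 94 E3 17 -> value 389524 (3 byte(s))
  byte[3]=0x13 cont=0 payload=0x13=19: acc |= 19<<0 -> acc=19 shift=7 [end]
Varint 2: bytes[3:4] = 13 -> value 19 (1 byte(s))
  byte[4]=0x96 cont=1 payload=0x16=22: acc |= 22<<0 -> acc=22 shift=7
  byte[5]=0xEE cont=1 payload=0x6E=110: acc |= 110<<7 -> acc=14102 shift=14
  byte[6]=0x13 cont=0 payload=0x13=19: acc |= 19<<14 -> acc=325398 shift=21 [end]
Varint 3: bytes[4:7] = 96 EE 13 -> value 325398 (3 byte(s))
  byte[7]=0xE4 cont=1 payload=0x64=100: acc |= 100<<0 -> acc=100 shift=7
  byte[8]=0x07 cont=0 payload=0x07=7: acc |= 7<<7 -> acc=996 shift=14 [end]
Varint 4: bytes[7:9] = E4 07 -> value 996 (2 byte(s))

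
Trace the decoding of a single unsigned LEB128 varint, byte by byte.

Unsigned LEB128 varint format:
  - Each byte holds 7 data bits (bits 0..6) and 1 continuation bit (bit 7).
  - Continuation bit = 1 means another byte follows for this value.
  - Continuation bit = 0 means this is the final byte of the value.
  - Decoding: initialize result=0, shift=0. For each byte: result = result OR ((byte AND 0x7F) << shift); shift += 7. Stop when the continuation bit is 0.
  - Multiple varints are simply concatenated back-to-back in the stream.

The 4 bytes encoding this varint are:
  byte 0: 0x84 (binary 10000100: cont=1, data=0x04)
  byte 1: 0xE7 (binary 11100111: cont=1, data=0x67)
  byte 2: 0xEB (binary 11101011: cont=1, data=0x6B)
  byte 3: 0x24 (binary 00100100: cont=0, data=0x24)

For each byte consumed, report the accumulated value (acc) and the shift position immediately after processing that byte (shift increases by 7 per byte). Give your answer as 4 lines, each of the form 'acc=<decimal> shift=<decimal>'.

Answer: acc=4 shift=7
acc=13188 shift=14
acc=1766276 shift=21
acc=77263748 shift=28

Derivation:
byte 0=0x84: payload=0x04=4, contrib = 4<<0 = 4; acc -> 4, shift -> 7
byte 1=0xE7: payload=0x67=103, contrib = 103<<7 = 13184; acc -> 13188, shift -> 14
byte 2=0xEB: payload=0x6B=107, contrib = 107<<14 = 1753088; acc -> 1766276, shift -> 21
byte 3=0x24: payload=0x24=36, contrib = 36<<21 = 75497472; acc -> 77263748, shift -> 28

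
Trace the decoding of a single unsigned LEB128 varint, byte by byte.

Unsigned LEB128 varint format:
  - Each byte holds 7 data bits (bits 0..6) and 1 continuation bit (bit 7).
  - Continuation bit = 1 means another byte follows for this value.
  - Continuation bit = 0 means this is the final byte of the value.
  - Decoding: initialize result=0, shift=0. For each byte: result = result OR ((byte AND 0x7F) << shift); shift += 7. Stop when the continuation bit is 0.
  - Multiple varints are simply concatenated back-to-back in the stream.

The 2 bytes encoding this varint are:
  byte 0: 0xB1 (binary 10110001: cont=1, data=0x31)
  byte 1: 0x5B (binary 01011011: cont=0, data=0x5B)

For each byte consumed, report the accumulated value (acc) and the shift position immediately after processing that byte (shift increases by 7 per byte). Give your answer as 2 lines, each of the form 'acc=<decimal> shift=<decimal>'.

byte 0=0xB1: payload=0x31=49, contrib = 49<<0 = 49; acc -> 49, shift -> 7
byte 1=0x5B: payload=0x5B=91, contrib = 91<<7 = 11648; acc -> 11697, shift -> 14

Answer: acc=49 shift=7
acc=11697 shift=14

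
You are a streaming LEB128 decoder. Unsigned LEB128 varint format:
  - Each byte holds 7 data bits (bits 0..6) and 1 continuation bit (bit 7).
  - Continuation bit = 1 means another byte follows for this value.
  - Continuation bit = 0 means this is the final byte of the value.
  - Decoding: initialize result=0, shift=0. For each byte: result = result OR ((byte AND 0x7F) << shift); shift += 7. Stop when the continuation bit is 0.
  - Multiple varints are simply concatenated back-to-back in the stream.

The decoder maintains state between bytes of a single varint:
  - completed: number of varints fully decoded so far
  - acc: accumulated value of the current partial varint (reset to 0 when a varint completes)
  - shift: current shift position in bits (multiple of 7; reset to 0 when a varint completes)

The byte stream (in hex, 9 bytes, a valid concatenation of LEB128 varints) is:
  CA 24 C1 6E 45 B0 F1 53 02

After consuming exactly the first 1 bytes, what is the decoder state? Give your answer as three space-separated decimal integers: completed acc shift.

Answer: 0 74 7

Derivation:
byte[0]=0xCA cont=1 payload=0x4A: acc |= 74<<0 -> completed=0 acc=74 shift=7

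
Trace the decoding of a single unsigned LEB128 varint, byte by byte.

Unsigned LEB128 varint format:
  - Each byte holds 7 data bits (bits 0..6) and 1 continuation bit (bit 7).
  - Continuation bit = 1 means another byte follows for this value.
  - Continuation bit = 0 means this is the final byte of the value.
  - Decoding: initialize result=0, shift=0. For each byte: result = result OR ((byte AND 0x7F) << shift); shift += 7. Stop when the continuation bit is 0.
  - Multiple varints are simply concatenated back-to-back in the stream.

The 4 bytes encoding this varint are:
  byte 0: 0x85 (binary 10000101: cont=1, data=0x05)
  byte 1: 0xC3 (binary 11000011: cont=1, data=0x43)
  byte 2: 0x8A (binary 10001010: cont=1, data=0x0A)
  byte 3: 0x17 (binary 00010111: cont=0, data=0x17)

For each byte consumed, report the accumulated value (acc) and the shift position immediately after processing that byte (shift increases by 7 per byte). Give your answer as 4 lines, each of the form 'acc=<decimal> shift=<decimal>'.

Answer: acc=5 shift=7
acc=8581 shift=14
acc=172421 shift=21
acc=48406917 shift=28

Derivation:
byte 0=0x85: payload=0x05=5, contrib = 5<<0 = 5; acc -> 5, shift -> 7
byte 1=0xC3: payload=0x43=67, contrib = 67<<7 = 8576; acc -> 8581, shift -> 14
byte 2=0x8A: payload=0x0A=10, contrib = 10<<14 = 163840; acc -> 172421, shift -> 21
byte 3=0x17: payload=0x17=23, contrib = 23<<21 = 48234496; acc -> 48406917, shift -> 28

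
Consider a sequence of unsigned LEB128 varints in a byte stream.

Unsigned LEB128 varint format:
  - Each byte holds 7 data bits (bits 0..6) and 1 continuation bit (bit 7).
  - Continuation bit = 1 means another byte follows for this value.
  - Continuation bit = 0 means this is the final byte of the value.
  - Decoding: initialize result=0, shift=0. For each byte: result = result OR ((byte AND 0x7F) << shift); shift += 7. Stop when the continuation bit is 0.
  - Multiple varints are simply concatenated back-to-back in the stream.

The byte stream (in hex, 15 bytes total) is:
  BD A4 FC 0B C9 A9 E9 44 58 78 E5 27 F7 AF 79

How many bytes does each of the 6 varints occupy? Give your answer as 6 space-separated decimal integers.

  byte[0]=0xBD cont=1 payload=0x3D=61: acc |= 61<<0 -> acc=61 shift=7
  byte[1]=0xA4 cont=1 payload=0x24=36: acc |= 36<<7 -> acc=4669 shift=14
  byte[2]=0xFC cont=1 payload=0x7C=124: acc |= 124<<14 -> acc=2036285 shift=21
  byte[3]=0x0B cont=0 payload=0x0B=11: acc |= 11<<21 -> acc=25104957 shift=28 [end]
Varint 1: bytes[0:4] = BD A4 FC 0B -> value 25104957 (4 byte(s))
  byte[4]=0xC9 cont=1 payload=0x49=73: acc |= 73<<0 -> acc=73 shift=7
  byte[5]=0xA9 cont=1 payload=0x29=41: acc |= 41<<7 -> acc=5321 shift=14
  byte[6]=0xE9 cont=1 payload=0x69=105: acc |= 105<<14 -> acc=1725641 shift=21
  byte[7]=0x44 cont=0 payload=0x44=68: acc |= 68<<21 -> acc=144331977 shift=28 [end]
Varint 2: bytes[4:8] = C9 A9 E9 44 -> value 144331977 (4 byte(s))
  byte[8]=0x58 cont=0 payload=0x58=88: acc |= 88<<0 -> acc=88 shift=7 [end]
Varint 3: bytes[8:9] = 58 -> value 88 (1 byte(s))
  byte[9]=0x78 cont=0 payload=0x78=120: acc |= 120<<0 -> acc=120 shift=7 [end]
Varint 4: bytes[9:10] = 78 -> value 120 (1 byte(s))
  byte[10]=0xE5 cont=1 payload=0x65=101: acc |= 101<<0 -> acc=101 shift=7
  byte[11]=0x27 cont=0 payload=0x27=39: acc |= 39<<7 -> acc=5093 shift=14 [end]
Varint 5: bytes[10:12] = E5 27 -> value 5093 (2 byte(s))
  byte[12]=0xF7 cont=1 payload=0x77=119: acc |= 119<<0 -> acc=119 shift=7
  byte[13]=0xAF cont=1 payload=0x2F=47: acc |= 47<<7 -> acc=6135 shift=14
  byte[14]=0x79 cont=0 payload=0x79=121: acc |= 121<<14 -> acc=1988599 shift=21 [end]
Varint 6: bytes[12:15] = F7 AF 79 -> value 1988599 (3 byte(s))

Answer: 4 4 1 1 2 3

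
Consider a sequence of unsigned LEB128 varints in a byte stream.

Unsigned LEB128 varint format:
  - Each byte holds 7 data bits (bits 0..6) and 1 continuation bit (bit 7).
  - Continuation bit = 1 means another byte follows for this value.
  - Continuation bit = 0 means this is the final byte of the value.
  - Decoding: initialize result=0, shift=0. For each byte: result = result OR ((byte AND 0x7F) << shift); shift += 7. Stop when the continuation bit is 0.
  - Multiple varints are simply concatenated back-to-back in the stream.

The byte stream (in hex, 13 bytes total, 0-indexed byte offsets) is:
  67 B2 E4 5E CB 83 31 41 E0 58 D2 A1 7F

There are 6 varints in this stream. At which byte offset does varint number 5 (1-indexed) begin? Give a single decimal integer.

  byte[0]=0x67 cont=0 payload=0x67=103: acc |= 103<<0 -> acc=103 shift=7 [end]
Varint 1: bytes[0:1] = 67 -> value 103 (1 byte(s))
  byte[1]=0xB2 cont=1 payload=0x32=50: acc |= 50<<0 -> acc=50 shift=7
  byte[2]=0xE4 cont=1 payload=0x64=100: acc |= 100<<7 -> acc=12850 shift=14
  byte[3]=0x5E cont=0 payload=0x5E=94: acc |= 94<<14 -> acc=1552946 shift=21 [end]
Varint 2: bytes[1:4] = B2 E4 5E -> value 1552946 (3 byte(s))
  byte[4]=0xCB cont=1 payload=0x4B=75: acc |= 75<<0 -> acc=75 shift=7
  byte[5]=0x83 cont=1 payload=0x03=3: acc |= 3<<7 -> acc=459 shift=14
  byte[6]=0x31 cont=0 payload=0x31=49: acc |= 49<<14 -> acc=803275 shift=21 [end]
Varint 3: bytes[4:7] = CB 83 31 -> value 803275 (3 byte(s))
  byte[7]=0x41 cont=0 payload=0x41=65: acc |= 65<<0 -> acc=65 shift=7 [end]
Varint 4: bytes[7:8] = 41 -> value 65 (1 byte(s))
  byte[8]=0xE0 cont=1 payload=0x60=96: acc |= 96<<0 -> acc=96 shift=7
  byte[9]=0x58 cont=0 payload=0x58=88: acc |= 88<<7 -> acc=11360 shift=14 [end]
Varint 5: bytes[8:10] = E0 58 -> value 11360 (2 byte(s))
  byte[10]=0xD2 cont=1 payload=0x52=82: acc |= 82<<0 -> acc=82 shift=7
  byte[11]=0xA1 cont=1 payload=0x21=33: acc |= 33<<7 -> acc=4306 shift=14
  byte[12]=0x7F cont=0 payload=0x7F=127: acc |= 127<<14 -> acc=2085074 shift=21 [end]
Varint 6: bytes[10:13] = D2 A1 7F -> value 2085074 (3 byte(s))

Answer: 8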